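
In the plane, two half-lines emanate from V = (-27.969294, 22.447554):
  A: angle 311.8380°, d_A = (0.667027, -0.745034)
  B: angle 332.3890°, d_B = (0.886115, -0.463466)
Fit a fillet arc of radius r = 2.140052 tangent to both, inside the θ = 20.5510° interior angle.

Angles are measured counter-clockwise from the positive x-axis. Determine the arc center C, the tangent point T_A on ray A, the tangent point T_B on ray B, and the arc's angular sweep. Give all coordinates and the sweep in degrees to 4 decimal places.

center=(-18.5009,15.0802) T_A=(-20.0953,13.6527) T_B=(-17.5090,16.9765) sweep=159.4490

bisector direction at 322.1135° = (0.789229,-0.614099)
center distance |VC| = r/sin(θ/2) = 2.140052/sin(10.2755°) = 11.997052
C = V + |VC|·bis = (-18.5009,15.0802)
T_A = V + ((C−V)·d_A)·d_A = V + 11.8046·d_A = (-20.0953,13.6527)
T_B = V + ((C−V)·d_B)·d_B = V + 11.8046·d_B = (-17.5090,16.9765)
sweep = 180° − θ = 159.4490°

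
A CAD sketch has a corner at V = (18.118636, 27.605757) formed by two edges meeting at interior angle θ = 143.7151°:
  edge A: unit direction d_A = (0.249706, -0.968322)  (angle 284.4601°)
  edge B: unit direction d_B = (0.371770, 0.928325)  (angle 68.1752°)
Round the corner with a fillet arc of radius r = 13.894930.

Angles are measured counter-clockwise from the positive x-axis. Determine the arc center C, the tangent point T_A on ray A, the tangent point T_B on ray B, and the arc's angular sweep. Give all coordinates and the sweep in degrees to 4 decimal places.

bisector direction at 356.3177° = (0.997935,-0.064225)
center distance |VC| = r/sin(θ/2) = 13.894930/sin(71.8576°) = 14.621851
C = V + |VC|·bis = (32.7103,26.6667)
T_A = V + ((C−V)·d_A)·d_A = V + 4.5530·d_A = (19.2555,23.1970)
T_B = V + ((C−V)·d_B)·d_B = V + 4.5530·d_B = (19.8113,31.8324)
sweep = 180° − θ = 36.2849°

center=(32.7103,26.6667) T_A=(19.2555,23.1970) T_B=(19.8113,31.8324) sweep=36.2849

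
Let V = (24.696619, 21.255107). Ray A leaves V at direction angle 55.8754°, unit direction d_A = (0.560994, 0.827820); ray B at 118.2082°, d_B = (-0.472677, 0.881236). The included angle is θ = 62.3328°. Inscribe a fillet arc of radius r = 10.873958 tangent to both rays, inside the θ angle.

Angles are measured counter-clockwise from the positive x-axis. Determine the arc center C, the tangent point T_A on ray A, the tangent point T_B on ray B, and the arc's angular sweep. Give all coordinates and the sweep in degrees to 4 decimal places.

center=(25.7810,42.2386) T_A=(34.7826,36.1383) T_B=(16.1984,37.0987) sweep=117.6672

bisector direction at 87.0418° = (0.051607,0.998667)
center distance |VC| = r/sin(θ/2) = 10.873958/sin(31.1664°) = 21.011452
C = V + |VC|·bis = (25.7810,42.2386)
T_A = V + ((C−V)·d_A)·d_A = V + 17.9788·d_A = (34.7826,36.1383)
T_B = V + ((C−V)·d_B)·d_B = V + 17.9788·d_B = (16.1984,37.0987)
sweep = 180° − θ = 117.6672°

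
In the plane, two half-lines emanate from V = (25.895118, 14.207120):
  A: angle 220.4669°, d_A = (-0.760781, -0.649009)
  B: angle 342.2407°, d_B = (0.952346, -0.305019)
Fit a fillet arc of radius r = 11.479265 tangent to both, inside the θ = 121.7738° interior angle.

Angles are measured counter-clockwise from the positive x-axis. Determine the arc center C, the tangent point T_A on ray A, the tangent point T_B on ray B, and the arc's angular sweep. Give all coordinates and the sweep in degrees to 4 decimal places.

bisector direction at 281.3538° = (0.196867,-0.980430)
center distance |VC| = r/sin(θ/2) = 11.479265/sin(60.8869°) = 13.139267
C = V + |VC|·bis = (28.4818,1.3250)
T_A = V + ((C−V)·d_A)·d_A = V + 6.3927·d_A = (21.0317,10.0582)
T_B = V + ((C−V)·d_B)·d_B = V + 6.3927·d_B = (31.9832,12.2572)
sweep = 180° − θ = 58.2262°

center=(28.4818,1.3250) T_A=(21.0317,10.0582) T_B=(31.9832,12.2572) sweep=58.2262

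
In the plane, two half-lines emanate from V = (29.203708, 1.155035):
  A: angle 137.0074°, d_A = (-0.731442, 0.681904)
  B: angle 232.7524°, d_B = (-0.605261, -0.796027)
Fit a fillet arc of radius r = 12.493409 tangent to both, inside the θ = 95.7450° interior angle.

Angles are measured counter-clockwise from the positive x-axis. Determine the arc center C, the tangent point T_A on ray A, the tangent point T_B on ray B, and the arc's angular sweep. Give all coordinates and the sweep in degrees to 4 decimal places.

center=(12.4194,-0.2780) T_A=(20.9387,8.8602) T_B=(22.3645,-7.8397) sweep=84.2550

bisector direction at 184.8799° = (-0.996375,-0.085067)
center distance |VC| = r/sin(θ/2) = 12.493409/sin(47.8725°) = 16.845334
C = V + |VC|·bis = (12.4194,-0.2780)
T_A = V + ((C−V)·d_A)·d_A = V + 11.2996·d_A = (20.9387,8.8602)
T_B = V + ((C−V)·d_B)·d_B = V + 11.2996·d_B = (22.3645,-7.8397)
sweep = 180° − θ = 84.2550°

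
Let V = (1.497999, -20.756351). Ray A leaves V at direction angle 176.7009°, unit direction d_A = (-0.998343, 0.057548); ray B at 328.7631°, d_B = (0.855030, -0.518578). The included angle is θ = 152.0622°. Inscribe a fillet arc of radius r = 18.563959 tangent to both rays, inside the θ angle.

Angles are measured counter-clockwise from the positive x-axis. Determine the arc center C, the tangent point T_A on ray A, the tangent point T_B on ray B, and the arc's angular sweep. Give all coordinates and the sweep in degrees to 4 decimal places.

bisector direction at 252.7320° = (-0.296842,-0.954927)
center distance |VC| = r/sin(θ/2) = 18.563959/sin(76.0311°) = 19.129683
C = V + |VC|·bis = (-4.1805,-39.0238)
T_A = V + ((C−V)·d_A)·d_A = V + 4.6178·d_A = (-3.1122,-20.4906)
T_B = V + ((C−V)·d_B)·d_B = V + 4.6178·d_B = (5.4464,-23.1510)
sweep = 180° − θ = 27.9378°

center=(-4.1805,-39.0238) T_A=(-3.1122,-20.4906) T_B=(5.4464,-23.1510) sweep=27.9378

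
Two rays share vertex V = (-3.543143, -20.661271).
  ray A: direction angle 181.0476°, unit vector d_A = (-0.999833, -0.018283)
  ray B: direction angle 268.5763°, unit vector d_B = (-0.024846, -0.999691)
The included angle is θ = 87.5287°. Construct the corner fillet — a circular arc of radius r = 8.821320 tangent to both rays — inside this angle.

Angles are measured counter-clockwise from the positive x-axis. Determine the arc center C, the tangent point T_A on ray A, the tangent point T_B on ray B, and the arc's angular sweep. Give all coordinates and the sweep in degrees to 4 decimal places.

center=(-12.5906,-29.6495) T_A=(-12.7519,-20.8297) T_B=(-3.7720,-29.8687) sweep=92.4713

bisector direction at 224.8119° = (-0.709424,-0.704782)
center distance |VC| = r/sin(θ/2) = 8.821320/sin(43.7644°) = 12.753213
C = V + |VC|·bis = (-12.5906,-29.6495)
T_A = V + ((C−V)·d_A)·d_A = V + 9.2103·d_A = (-12.7519,-20.8297)
T_B = V + ((C−V)·d_B)·d_B = V + 9.2103·d_B = (-3.7720,-29.8687)
sweep = 180° − θ = 92.4713°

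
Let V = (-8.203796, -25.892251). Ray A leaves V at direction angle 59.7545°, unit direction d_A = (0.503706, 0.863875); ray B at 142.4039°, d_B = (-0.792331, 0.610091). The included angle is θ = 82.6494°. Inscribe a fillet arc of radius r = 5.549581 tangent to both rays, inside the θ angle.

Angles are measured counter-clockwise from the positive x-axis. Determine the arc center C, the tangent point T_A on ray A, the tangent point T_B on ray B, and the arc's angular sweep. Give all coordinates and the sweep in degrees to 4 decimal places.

center=(-9.8188,-17.6446) T_A=(-5.0247,-20.4399) T_B=(-13.2046,-22.0417) sweep=97.3506

bisector direction at 101.0792° = (-0.192166,0.981362)
center distance |VC| = r/sin(θ/2) = 5.549581/sin(41.3247°) = 8.404312
C = V + |VC|·bis = (-9.8188,-17.6446)
T_A = V + ((C−V)·d_A)·d_A = V + 6.3115·d_A = (-5.0247,-20.4399)
T_B = V + ((C−V)·d_B)·d_B = V + 6.3115·d_B = (-13.2046,-22.0417)
sweep = 180° − θ = 97.3506°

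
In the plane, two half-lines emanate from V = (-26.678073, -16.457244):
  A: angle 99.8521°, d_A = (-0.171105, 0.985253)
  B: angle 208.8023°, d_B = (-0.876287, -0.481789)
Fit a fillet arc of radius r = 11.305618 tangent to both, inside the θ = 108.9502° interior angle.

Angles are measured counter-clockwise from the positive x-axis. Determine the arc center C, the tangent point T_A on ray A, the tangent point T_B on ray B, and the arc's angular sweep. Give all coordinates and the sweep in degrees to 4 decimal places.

bisector direction at 154.3272° = (-0.901283,0.433231)
center distance |VC| = r/sin(θ/2) = 11.305618/sin(54.4751°) = 13.891302
C = V + |VC|·bis = (-39.1981,-10.4391)
T_A = V + ((C−V)·d_A)·d_A = V + 8.0716·d_A = (-28.0592,-8.5046)
T_B = V + ((C−V)·d_B)·d_B = V + 8.0716·d_B = (-33.7511,-20.3461)
sweep = 180° − θ = 71.0498°

center=(-39.1981,-10.4391) T_A=(-28.0592,-8.5046) T_B=(-33.7511,-20.3461) sweep=71.0498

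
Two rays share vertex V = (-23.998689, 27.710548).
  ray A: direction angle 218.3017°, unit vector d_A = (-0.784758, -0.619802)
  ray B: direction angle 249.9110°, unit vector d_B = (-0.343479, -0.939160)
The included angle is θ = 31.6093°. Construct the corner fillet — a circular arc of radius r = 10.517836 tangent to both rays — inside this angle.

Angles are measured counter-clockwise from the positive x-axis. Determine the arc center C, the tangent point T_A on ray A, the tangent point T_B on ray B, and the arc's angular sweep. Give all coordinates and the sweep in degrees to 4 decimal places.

center=(-46.6395,-3.5739) T_A=(-53.1585,4.6801) T_B=(-36.7616,-7.1865) sweep=148.3907

bisector direction at 234.1064° = (-0.586283,-0.810107)
center distance |VC| = r/sin(θ/2) = 10.517836/sin(15.8047°) = 38.617639
C = V + |VC|·bis = (-46.6395,-3.5739)
T_A = V + ((C−V)·d_A)·d_A = V + 37.1577·d_A = (-53.1585,4.6801)
T_B = V + ((C−V)·d_B)·d_B = V + 37.1577·d_B = (-36.7616,-7.1865)
sweep = 180° − θ = 148.3907°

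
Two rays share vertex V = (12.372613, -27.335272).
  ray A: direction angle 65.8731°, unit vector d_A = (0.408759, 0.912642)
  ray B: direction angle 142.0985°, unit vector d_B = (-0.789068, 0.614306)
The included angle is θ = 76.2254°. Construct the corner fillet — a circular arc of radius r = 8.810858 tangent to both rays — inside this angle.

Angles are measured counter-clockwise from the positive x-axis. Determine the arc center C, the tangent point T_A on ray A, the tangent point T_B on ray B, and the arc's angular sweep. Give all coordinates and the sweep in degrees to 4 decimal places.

bisector direction at 103.9858° = (-0.241681,0.970356)
center distance |VC| = r/sin(θ/2) = 8.810858/sin(38.1127°) = 14.275293
C = V + |VC|·bis = (8.9225,-13.4832)
T_A = V + ((C−V)·d_A)·d_A = V + 11.2318·d_A = (16.9637,-17.0847)
T_B = V + ((C−V)·d_B)·d_B = V + 11.2318·d_B = (3.5100,-20.4355)
sweep = 180° − θ = 103.7746°

center=(8.9225,-13.4832) T_A=(16.9637,-17.0847) T_B=(3.5100,-20.4355) sweep=103.7746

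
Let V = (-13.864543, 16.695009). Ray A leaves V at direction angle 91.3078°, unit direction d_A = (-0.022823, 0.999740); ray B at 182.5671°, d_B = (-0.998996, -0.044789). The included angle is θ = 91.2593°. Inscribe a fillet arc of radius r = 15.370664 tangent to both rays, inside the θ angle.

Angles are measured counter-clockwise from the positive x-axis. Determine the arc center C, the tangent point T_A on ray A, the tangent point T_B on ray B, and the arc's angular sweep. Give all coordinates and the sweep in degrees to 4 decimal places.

bisector direction at 136.9375° = (-0.730609,0.682796)
center distance |VC| = r/sin(θ/2) = 15.370664/sin(45.6296°) = 21.502405
C = V + |VC|·bis = (-29.5744,31.3768)
T_A = V + ((C−V)·d_A)·d_A = V + 15.0365·d_A = (-14.2077,31.7276)
T_B = V + ((C−V)·d_B)·d_B = V + 15.0365·d_B = (-28.8859,16.0215)
sweep = 180° − θ = 88.7407°

center=(-29.5744,31.3768) T_A=(-14.2077,31.7276) T_B=(-28.8859,16.0215) sweep=88.7407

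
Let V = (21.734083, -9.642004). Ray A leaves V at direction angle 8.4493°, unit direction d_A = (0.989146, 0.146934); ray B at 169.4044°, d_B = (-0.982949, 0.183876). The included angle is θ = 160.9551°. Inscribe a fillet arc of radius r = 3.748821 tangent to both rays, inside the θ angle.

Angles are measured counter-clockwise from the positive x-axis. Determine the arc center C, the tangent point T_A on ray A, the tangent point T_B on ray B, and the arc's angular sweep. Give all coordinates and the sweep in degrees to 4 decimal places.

center=(21.8053,-5.8415) T_A=(22.3561,-9.5496) T_B=(21.1160,-9.5264) sweep=19.0449

bisector direction at 88.9269° = (0.018729,0.999825)
center distance |VC| = r/sin(θ/2) = 3.748821/sin(80.4775°) = 3.801198
C = V + |VC|·bis = (21.8053,-5.8415)
T_A = V + ((C−V)·d_A)·d_A = V + 0.6288·d_A = (22.3561,-9.5496)
T_B = V + ((C−V)·d_B)·d_B = V + 0.6288·d_B = (21.1160,-9.5264)
sweep = 180° − θ = 19.0449°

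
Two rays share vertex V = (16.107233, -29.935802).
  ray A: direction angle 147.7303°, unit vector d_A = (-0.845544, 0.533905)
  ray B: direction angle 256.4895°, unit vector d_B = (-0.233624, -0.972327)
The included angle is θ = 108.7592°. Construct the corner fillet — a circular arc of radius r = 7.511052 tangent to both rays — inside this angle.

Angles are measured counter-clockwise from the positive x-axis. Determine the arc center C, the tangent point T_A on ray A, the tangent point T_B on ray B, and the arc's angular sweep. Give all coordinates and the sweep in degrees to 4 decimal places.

bisector direction at 202.1099° = (-0.926464,-0.376384)
center distance |VC| = r/sin(θ/2) = 7.511052/sin(54.3796°) = 9.239897
C = V + |VC|·bis = (7.5468,-33.4136)
T_A = V + ((C−V)·d_A)·d_A = V + 5.3814·d_A = (11.5570,-27.0626)
T_B = V + ((C−V)·d_B)·d_B = V + 5.3814·d_B = (14.8500,-35.1683)
sweep = 180° − θ = 71.2408°

center=(7.5468,-33.4136) T_A=(11.5570,-27.0626) T_B=(14.8500,-35.1683) sweep=71.2408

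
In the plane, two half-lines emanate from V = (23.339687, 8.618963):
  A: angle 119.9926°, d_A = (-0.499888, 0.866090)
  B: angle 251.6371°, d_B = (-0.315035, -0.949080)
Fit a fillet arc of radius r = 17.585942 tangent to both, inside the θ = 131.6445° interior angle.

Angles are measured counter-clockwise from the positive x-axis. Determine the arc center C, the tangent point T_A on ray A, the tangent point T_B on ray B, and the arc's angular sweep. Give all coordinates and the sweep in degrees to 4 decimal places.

bisector direction at 185.8148° = (-0.994854,-0.101314)
center distance |VC| = r/sin(θ/2) = 17.585942/sin(65.8222°) = 19.276929
C = V + |VC|·bis = (4.1619,6.6659)
T_A = V + ((C−V)·d_A)·d_A = V + 7.8952·d_A = (19.3930,15.4569)
T_B = V + ((C−V)·d_B)·d_B = V + 7.8952·d_B = (20.8524,1.1258)
sweep = 180° − θ = 48.3555°

center=(4.1619,6.6659) T_A=(19.3930,15.4569) T_B=(20.8524,1.1258) sweep=48.3555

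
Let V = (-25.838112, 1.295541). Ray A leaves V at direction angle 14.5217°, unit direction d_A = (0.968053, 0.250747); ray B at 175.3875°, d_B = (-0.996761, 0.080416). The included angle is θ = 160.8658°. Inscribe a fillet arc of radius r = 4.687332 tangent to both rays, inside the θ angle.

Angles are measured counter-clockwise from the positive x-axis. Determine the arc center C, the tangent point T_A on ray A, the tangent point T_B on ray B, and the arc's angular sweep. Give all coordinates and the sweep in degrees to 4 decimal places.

bisector direction at 94.9546° = (-0.086366,0.996263)
center distance |VC| = r/sin(θ/2) = 4.687332/sin(80.4329°) = 4.753445
C = V + |VC|·bis = (-26.2486,6.0312)
T_A = V + ((C−V)·d_A)·d_A = V + 0.7900·d_A = (-25.0733,1.4936)
T_B = V + ((C−V)·d_B)·d_B = V + 0.7900·d_B = (-26.6256,1.3591)
sweep = 180° − θ = 19.1342°

center=(-26.2486,6.0312) T_A=(-25.0733,1.4936) T_B=(-26.6256,1.3591) sweep=19.1342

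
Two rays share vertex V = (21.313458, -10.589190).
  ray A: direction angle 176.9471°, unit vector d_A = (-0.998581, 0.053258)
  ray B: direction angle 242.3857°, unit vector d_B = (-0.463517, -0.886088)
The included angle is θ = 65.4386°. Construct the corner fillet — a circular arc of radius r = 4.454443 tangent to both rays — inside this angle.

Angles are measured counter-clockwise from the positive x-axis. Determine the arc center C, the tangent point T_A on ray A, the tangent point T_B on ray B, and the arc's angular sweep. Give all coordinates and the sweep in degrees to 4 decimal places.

bisector direction at 209.6664° = (-0.868922,-0.494949)
center distance |VC| = r/sin(θ/2) = 4.454443/sin(32.7193°) = 8.240976
C = V + |VC|·bis = (14.1527,-14.6681)
T_A = V + ((C−V)·d_A)·d_A = V + 6.9334·d_A = (14.3899,-10.2199)
T_B = V + ((C−V)·d_B)·d_B = V + 6.9334·d_B = (18.0997,-16.7328)
sweep = 180° − θ = 114.5614°

center=(14.1527,-14.6681) T_A=(14.3899,-10.2199) T_B=(18.0997,-16.7328) sweep=114.5614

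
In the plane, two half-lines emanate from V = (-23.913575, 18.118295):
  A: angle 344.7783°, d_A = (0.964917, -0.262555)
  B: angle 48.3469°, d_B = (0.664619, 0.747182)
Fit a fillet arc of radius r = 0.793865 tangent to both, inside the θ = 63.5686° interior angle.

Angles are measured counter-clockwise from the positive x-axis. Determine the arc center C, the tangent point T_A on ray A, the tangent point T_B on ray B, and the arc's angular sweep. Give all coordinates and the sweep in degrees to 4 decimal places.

center=(-22.4689,18.5479) T_A=(-22.6774,17.7819) T_B=(-23.0621,19.0756) sweep=116.4314

bisector direction at 16.5626° = (0.958509,0.285063)
center distance |VC| = r/sin(θ/2) = 0.793865/sin(31.7843°) = 1.507178
C = V + |VC|·bis = (-22.4689,18.5479)
T_A = V + ((C−V)·d_A)·d_A = V + 1.2812·d_A = (-22.6774,17.7819)
T_B = V + ((C−V)·d_B)·d_B = V + 1.2812·d_B = (-23.0621,19.0756)
sweep = 180° − θ = 116.4314°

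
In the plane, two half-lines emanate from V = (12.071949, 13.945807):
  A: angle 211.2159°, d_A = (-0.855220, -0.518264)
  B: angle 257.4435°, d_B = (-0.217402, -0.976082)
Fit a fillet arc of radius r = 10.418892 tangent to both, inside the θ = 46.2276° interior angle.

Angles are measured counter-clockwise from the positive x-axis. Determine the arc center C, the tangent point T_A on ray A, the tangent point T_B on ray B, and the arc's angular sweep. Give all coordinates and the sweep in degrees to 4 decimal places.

bisector direction at 234.3297° = (-0.583120,-0.812386)
center distance |VC| = r/sin(θ/2) = 10.418892/sin(23.1138°) = 26.540982
C = V + |VC|·bis = (-3.4046,-7.6157)
T_A = V + ((C−V)·d_A)·d_A = V + 24.4105·d_A = (-8.8044,1.2947)
T_B = V + ((C−V)·d_B)·d_B = V + 24.4105·d_B = (6.7651,-9.8808)
sweep = 180° − θ = 133.7724°

center=(-3.4046,-7.6157) T_A=(-8.8044,1.2947) T_B=(6.7651,-9.8808) sweep=133.7724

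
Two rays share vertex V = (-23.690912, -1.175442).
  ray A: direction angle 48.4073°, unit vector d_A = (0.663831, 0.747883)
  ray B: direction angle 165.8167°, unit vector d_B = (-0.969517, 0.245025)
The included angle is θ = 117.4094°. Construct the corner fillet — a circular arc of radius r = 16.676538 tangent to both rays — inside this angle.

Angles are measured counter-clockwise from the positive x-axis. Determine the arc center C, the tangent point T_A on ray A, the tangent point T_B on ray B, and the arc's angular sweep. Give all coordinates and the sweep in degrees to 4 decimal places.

center=(-29.4333,17.4767) T_A=(-16.9612,6.4063) T_B=(-33.5195,1.3085) sweep=62.5906

bisector direction at 107.1120° = (-0.294240,0.955731)
center distance |VC| = r/sin(θ/2) = 16.676538/sin(58.7047°) = 19.516103
C = V + |VC|·bis = (-29.4333,17.4767)
T_A = V + ((C−V)·d_A)·d_A = V + 10.1376·d_A = (-16.9612,6.4063)
T_B = V + ((C−V)·d_B)·d_B = V + 10.1376·d_B = (-33.5195,1.3085)
sweep = 180° − θ = 62.5906°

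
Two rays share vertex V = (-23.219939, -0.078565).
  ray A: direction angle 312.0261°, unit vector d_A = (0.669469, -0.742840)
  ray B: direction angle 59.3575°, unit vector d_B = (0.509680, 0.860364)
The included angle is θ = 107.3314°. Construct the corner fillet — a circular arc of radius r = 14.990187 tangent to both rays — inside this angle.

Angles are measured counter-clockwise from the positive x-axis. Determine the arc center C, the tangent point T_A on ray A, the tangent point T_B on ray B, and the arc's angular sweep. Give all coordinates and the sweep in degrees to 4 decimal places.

bisector direction at 5.6918° = (0.995070,0.099177)
center distance |VC| = r/sin(θ/2) = 14.990187/sin(53.6657°) = 18.608088
C = V + |VC|·bis = (-4.7036,1.7669)
T_A = V + ((C−V)·d_A)·d_A = V + 11.0252·d_A = (-15.8389,-8.2685)
T_B = V + ((C−V)·d_B)·d_B = V + 11.0252·d_B = (-17.6006,9.4071)
sweep = 180° − θ = 72.6686°

center=(-4.7036,1.7669) T_A=(-15.8389,-8.2685) T_B=(-17.6006,9.4071) sweep=72.6686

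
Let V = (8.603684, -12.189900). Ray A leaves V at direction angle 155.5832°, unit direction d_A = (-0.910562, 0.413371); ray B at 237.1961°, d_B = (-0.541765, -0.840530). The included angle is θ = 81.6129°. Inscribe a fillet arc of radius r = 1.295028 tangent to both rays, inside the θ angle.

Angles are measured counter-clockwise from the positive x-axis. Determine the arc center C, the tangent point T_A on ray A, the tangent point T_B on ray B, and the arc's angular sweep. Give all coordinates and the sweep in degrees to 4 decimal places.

bisector direction at 196.3896° = (-0.959365,-0.282168)
center distance |VC| = r/sin(θ/2) = 1.295028/sin(40.8064°) = 1.981663
C = V + |VC|·bis = (6.7025,-12.7491)
T_A = V + ((C−V)·d_A)·d_A = V + 1.5000·d_A = (7.2379,-11.5699)
T_B = V + ((C−V)·d_B)·d_B = V + 1.5000·d_B = (7.7911,-13.4507)
sweep = 180° − θ = 98.3871°

center=(6.7025,-12.7491) T_A=(7.2379,-11.5699) T_B=(7.7911,-13.4507) sweep=98.3871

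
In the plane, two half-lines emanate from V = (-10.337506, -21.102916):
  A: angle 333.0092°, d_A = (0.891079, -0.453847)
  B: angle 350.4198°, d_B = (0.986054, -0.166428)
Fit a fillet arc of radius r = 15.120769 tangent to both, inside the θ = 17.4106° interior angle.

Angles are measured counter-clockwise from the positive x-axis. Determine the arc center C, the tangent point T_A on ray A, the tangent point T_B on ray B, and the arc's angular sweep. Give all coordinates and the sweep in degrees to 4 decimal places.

bisector direction at 341.7145° = (0.949505,-0.313752)
center distance |VC| = r/sin(θ/2) = 15.120769/sin(8.7053°) = 99.904483
C = V + |VC|·bis = (84.5223,-52.4482)
T_A = V + ((C−V)·d_A)·d_A = V + 98.7536·d_A = (77.6598,-65.9220)
T_B = V + ((C−V)·d_B)·d_B = V + 98.7536·d_B = (87.0388,-37.5383)
sweep = 180° − θ = 162.5894°

center=(84.5223,-52.4482) T_A=(77.6598,-65.9220) T_B=(87.0388,-37.5383) sweep=162.5894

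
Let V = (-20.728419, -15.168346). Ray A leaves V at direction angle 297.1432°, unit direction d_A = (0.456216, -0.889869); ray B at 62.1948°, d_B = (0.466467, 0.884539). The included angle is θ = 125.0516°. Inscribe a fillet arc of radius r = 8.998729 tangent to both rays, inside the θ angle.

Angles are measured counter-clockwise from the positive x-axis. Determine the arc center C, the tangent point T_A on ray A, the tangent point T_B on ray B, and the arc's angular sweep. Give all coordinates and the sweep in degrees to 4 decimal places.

center=(-10.5860,-15.2269) T_A=(-18.5937,-19.3323) T_B=(-18.5457,-11.0293) sweep=54.9484

bisector direction at 359.6690° = (0.999983,-0.005777)
center distance |VC| = r/sin(θ/2) = 8.998729/sin(62.5258°) = 10.142628
C = V + |VC|·bis = (-10.5860,-15.2269)
T_A = V + ((C−V)·d_A)·d_A = V + 4.6793·d_A = (-18.5937,-19.3323)
T_B = V + ((C−V)·d_B)·d_B = V + 4.6793·d_B = (-18.5457,-11.0293)
sweep = 180° − θ = 54.9484°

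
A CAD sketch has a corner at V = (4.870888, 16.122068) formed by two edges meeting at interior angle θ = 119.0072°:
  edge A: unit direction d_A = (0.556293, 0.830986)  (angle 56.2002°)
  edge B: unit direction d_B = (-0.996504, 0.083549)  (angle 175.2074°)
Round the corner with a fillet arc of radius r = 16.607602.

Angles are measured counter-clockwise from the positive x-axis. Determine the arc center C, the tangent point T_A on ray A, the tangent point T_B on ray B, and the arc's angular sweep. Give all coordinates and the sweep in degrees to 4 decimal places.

bisector direction at 115.7038° = (-0.433719,0.901048)
center distance |VC| = r/sin(θ/2) = 16.607602/sin(59.5036°) = 19.273938
C = V + |VC|·bis = (-3.4886,33.4888)
T_A = V + ((C−V)·d_A)·d_A = V + 9.7812·d_A = (10.3121,24.2501)
T_B = V + ((C−V)·d_B)·d_B = V + 9.7812·d_B = (-4.8761,16.9393)
sweep = 180° − θ = 60.9928°

center=(-3.4886,33.4888) T_A=(10.3121,24.2501) T_B=(-4.8761,16.9393) sweep=60.9928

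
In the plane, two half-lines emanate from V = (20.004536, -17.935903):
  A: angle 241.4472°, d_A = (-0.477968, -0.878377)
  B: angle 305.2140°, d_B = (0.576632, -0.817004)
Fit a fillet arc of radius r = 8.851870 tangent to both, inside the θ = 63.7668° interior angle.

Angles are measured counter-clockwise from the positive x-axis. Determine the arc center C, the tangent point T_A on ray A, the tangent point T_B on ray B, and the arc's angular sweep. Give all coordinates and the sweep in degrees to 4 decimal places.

center=(20.9782,-34.6664) T_A=(13.2029,-30.4355) T_B=(28.2102,-29.5621) sweep=116.2332

bisector direction at 273.3306° = (0.058097,-0.998311)
center distance |VC| = r/sin(θ/2) = 8.851870/sin(31.8834°) = 16.758800
C = V + |VC|·bis = (20.9782,-34.6664)
T_A = V + ((C−V)·d_A)·d_A = V + 14.2303·d_A = (13.2029,-30.4355)
T_B = V + ((C−V)·d_B)·d_B = V + 14.2303·d_B = (28.2102,-29.5621)
sweep = 180° − θ = 116.2332°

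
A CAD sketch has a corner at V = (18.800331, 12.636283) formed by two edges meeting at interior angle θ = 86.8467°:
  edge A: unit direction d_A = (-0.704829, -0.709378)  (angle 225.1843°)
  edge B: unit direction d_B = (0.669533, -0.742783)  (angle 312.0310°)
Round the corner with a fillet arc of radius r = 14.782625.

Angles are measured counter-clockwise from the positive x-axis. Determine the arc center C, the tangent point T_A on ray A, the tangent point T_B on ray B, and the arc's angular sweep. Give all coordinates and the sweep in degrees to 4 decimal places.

center=(18.2778,-8.8630) T_A=(7.7913,1.5562) T_B=(29.2580,1.0344) sweep=93.1533

bisector direction at 268.6076° = (-0.024299,-0.999705)
center distance |VC| = r/sin(θ/2) = 14.782625/sin(43.4233°) = 21.505642
C = V + |VC|·bis = (18.2778,-8.8630)
T_A = V + ((C−V)·d_A)·d_A = V + 15.6194·d_A = (7.7913,1.5562)
T_B = V + ((C−V)·d_B)·d_B = V + 15.6194·d_B = (29.2580,1.0344)
sweep = 180° − θ = 93.1533°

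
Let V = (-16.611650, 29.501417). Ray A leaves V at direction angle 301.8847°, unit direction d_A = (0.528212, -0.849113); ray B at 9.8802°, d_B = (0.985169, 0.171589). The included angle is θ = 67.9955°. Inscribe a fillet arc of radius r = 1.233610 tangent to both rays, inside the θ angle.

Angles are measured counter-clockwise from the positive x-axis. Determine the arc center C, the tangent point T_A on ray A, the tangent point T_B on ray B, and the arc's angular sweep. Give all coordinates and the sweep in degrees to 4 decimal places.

center=(-14.5980,28.5999) T_A=(-15.6455,27.9483) T_B=(-14.8097,29.8153) sweep=112.0045

bisector direction at 335.8825° = (0.912709,-0.408610)
center distance |VC| = r/sin(θ/2) = 1.233610/sin(33.9978°) = 2.206183
C = V + |VC|·bis = (-14.5980,28.5999)
T_A = V + ((C−V)·d_A)·d_A = V + 1.8291·d_A = (-15.6455,27.9483)
T_B = V + ((C−V)·d_B)·d_B = V + 1.8291·d_B = (-14.8097,29.8153)
sweep = 180° − θ = 112.0045°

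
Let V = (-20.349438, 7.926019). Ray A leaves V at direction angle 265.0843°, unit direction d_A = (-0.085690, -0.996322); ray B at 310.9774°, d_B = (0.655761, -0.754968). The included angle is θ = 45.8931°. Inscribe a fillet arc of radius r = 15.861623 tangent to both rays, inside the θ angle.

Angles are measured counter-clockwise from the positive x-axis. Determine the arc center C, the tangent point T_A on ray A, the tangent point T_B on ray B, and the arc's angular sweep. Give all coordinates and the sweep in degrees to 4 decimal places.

bisector direction at 288.0308° = (0.309529,-0.950890)
center distance |VC| = r/sin(θ/2) = 15.861623/sin(22.9465°) = 40.684156
C = V + |VC|·bis = (-7.7565,-30.7601)
T_A = V + ((C−V)·d_A)·d_A = V + 37.4648·d_A = (-23.5598,-29.4010)
T_B = V + ((C−V)·d_B)·d_B = V + 37.4648·d_B = (4.2185,-20.3587)
sweep = 180° − θ = 134.1069°

center=(-7.7565,-30.7601) T_A=(-23.5598,-29.4010) T_B=(4.2185,-20.3587) sweep=134.1069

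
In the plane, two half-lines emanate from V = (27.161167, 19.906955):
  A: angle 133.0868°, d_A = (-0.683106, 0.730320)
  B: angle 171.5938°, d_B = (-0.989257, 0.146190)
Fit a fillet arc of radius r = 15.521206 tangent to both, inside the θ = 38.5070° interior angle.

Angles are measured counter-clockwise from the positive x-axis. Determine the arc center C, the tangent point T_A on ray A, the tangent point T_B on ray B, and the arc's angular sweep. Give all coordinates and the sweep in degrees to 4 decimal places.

center=(-14.5296,41.7577) T_A=(-3.1941,52.3603) T_B=(-16.7986,26.4032) sweep=141.4930

bisector direction at 152.3403° = (-0.885720,0.464219)
center distance |VC| = r/sin(θ/2) = 15.521206/sin(19.2535°) = 47.069857
C = V + |VC|·bis = (-14.5296,41.7577)
T_A = V + ((C−V)·d_A)·d_A = V + 44.4372·d_A = (-3.1941,52.3603)
T_B = V + ((C−V)·d_B)·d_B = V + 44.4372·d_B = (-16.7986,26.4032)
sweep = 180° − θ = 141.4930°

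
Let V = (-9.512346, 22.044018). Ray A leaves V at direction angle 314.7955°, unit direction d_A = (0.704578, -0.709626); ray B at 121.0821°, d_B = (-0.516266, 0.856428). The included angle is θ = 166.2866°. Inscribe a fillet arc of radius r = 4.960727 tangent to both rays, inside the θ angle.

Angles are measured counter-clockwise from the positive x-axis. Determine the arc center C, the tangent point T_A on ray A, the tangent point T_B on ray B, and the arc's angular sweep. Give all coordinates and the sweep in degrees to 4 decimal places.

center=(-5.5718,25.1159) T_A=(-9.0921,21.6207) T_B=(-9.8203,22.5549) sweep=13.7134

bisector direction at 37.9388° = (0.788668,0.614819)
center distance |VC| = r/sin(θ/2) = 4.960727/sin(83.1433°) = 4.996462
C = V + |VC|·bis = (-5.5718,25.1159)
T_A = V + ((C−V)·d_A)·d_A = V + 0.5965·d_A = (-9.0921,21.6207)
T_B = V + ((C−V)·d_B)·d_B = V + 0.5965·d_B = (-9.8203,22.5549)
sweep = 180° − θ = 13.7134°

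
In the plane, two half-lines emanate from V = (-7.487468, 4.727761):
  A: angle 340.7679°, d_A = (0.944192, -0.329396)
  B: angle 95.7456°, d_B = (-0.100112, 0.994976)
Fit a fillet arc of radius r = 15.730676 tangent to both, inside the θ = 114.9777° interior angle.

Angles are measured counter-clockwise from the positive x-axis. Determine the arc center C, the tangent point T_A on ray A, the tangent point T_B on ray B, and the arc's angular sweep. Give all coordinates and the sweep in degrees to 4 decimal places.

center=(7.1605,16.2781) T_A=(1.9789,1.4253) T_B=(-8.4912,14.7032) sweep=65.0223

bisector direction at 38.2568° = (0.785244,0.619186)
center distance |VC| = r/sin(θ/2) = 15.730676/sin(57.4888°) = 18.654003
C = V + |VC|·bis = (7.1605,16.2781)
T_A = V + ((C−V)·d_A)·d_A = V + 10.0259·d_A = (1.9789,1.4253)
T_B = V + ((C−V)·d_B)·d_B = V + 10.0259·d_B = (-8.4912,14.7032)
sweep = 180° − θ = 65.0223°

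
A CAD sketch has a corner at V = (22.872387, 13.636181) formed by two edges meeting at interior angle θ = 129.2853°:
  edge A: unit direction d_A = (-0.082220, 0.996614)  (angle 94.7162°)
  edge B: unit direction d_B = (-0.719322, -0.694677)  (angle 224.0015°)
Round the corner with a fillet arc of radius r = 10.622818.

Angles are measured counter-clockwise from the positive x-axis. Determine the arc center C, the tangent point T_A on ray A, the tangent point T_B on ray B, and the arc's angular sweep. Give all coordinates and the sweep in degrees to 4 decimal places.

bisector direction at 159.3588° = (-0.935807,0.352514)
center distance |VC| = r/sin(θ/2) = 10.622818/sin(64.6427°) = 11.755400
C = V + |VC|·bis = (11.8716,17.7801)
T_A = V + ((C−V)·d_A)·d_A = V + 5.0344·d_A = (22.4585,18.6535)
T_B = V + ((C−V)·d_B)·d_B = V + 5.0344·d_B = (19.2510,10.1389)
sweep = 180° − θ = 50.7147°

center=(11.8716,17.7801) T_A=(22.4585,18.6535) T_B=(19.2510,10.1389) sweep=50.7147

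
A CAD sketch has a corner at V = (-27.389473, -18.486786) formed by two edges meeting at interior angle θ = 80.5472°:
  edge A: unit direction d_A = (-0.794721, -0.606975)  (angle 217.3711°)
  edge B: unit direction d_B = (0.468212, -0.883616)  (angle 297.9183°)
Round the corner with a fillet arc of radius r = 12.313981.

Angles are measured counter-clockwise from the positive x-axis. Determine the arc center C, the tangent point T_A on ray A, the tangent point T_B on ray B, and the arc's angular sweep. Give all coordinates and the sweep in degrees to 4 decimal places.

bisector direction at 257.6447° = (-0.213973,-0.976840)
center distance |VC| = r/sin(θ/2) = 12.313981/sin(40.2736°) = 19.048966
C = V + |VC|·bis = (-31.4654,-37.0946)
T_A = V + ((C−V)·d_A)·d_A = V + 14.5337·d_A = (-38.9397,-27.3084)
T_B = V + ((C−V)·d_B)·d_B = V + 14.5337·d_B = (-20.5846,-31.3290)
sweep = 180° − θ = 99.4528°

center=(-31.4654,-37.0946) T_A=(-38.9397,-27.3084) T_B=(-20.5846,-31.3290) sweep=99.4528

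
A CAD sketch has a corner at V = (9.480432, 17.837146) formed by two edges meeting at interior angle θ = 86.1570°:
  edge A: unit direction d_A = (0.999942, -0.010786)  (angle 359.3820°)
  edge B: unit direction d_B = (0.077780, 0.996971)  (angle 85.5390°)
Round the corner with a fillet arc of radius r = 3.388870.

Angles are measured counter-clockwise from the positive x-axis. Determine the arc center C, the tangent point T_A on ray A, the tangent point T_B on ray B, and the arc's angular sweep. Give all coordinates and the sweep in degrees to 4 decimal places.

bisector direction at 42.4605° = (0.737743,0.675082)
center distance |VC| = r/sin(θ/2) = 3.388870/sin(43.0785°) = 4.961744
C = V + |VC|·bis = (13.1409,21.1867)
T_A = V + ((C−V)·d_A)·d_A = V + 3.6242·d_A = (13.1044,17.7981)
T_B = V + ((C−V)·d_B)·d_B = V + 3.6242·d_B = (9.7623,21.4503)
sweep = 180° − θ = 93.8430°

center=(13.1409,21.1867) T_A=(13.1044,17.7981) T_B=(9.7623,21.4503) sweep=93.8430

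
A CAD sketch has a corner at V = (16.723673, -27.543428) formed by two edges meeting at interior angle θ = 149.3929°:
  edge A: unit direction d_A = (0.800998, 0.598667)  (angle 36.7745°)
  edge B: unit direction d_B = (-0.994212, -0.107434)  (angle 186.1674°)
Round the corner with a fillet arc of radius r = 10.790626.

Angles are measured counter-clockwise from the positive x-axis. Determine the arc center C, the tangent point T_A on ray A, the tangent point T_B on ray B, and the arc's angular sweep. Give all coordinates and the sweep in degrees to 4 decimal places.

center=(12.6288,-17.1325) T_A=(19.0888,-25.7757) T_B=(13.7881,-27.8606) sweep=30.6071

bisector direction at 111.4710° = (-0.366029,0.930603)
center distance |VC| = r/sin(θ/2) = 10.790626/sin(74.6964°) = 11.187316
C = V + |VC|·bis = (12.6288,-17.1325)
T_A = V + ((C−V)·d_A)·d_A = V + 2.9527·d_A = (19.0888,-25.7757)
T_B = V + ((C−V)·d_B)·d_B = V + 2.9527·d_B = (13.7881,-27.8606)
sweep = 180° − θ = 30.6071°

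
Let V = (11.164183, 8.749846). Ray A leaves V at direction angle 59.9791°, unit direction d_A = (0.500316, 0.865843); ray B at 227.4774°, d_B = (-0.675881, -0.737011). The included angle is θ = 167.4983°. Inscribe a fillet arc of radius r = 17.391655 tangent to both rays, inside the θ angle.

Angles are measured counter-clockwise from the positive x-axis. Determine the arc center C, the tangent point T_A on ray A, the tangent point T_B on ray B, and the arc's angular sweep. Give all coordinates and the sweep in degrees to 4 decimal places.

center=(-2.9412,19.1006) T_A=(12.1173,10.3992) T_B=(9.8767,7.3459) sweep=12.5017

bisector direction at 143.7283° = (-0.806220,0.591616)
center distance |VC| = r/sin(θ/2) = 17.391655/sin(83.7492°) = 17.495672
C = V + |VC|·bis = (-2.9412,19.1006)
T_A = V + ((C−V)·d_A)·d_A = V + 1.9050·d_A = (12.1173,10.3992)
T_B = V + ((C−V)·d_B)·d_B = V + 1.9050·d_B = (9.8767,7.3459)
sweep = 180° − θ = 12.5017°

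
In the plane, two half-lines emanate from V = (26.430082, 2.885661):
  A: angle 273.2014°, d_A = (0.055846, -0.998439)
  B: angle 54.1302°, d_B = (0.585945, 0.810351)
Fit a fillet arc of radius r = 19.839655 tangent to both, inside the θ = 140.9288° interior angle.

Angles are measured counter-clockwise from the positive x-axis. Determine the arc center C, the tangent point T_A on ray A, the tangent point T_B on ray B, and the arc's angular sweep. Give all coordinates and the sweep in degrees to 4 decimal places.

bisector direction at 343.6658° = (0.959638,-0.281240)
center distance |VC| = r/sin(θ/2) = 19.839655/sin(70.4644°) = 21.051508
C = V + |VC|·bis = (46.6319,-3.0349)
T_A = V + ((C−V)·d_A)·d_A = V + 7.0395·d_A = (26.8232,-4.1428)
T_B = V + ((C−V)·d_B)·d_B = V + 7.0395·d_B = (30.5548,8.5901)
sweep = 180° − θ = 39.0712°

center=(46.6319,-3.0349) T_A=(26.8232,-4.1428) T_B=(30.5548,8.5901) sweep=39.0712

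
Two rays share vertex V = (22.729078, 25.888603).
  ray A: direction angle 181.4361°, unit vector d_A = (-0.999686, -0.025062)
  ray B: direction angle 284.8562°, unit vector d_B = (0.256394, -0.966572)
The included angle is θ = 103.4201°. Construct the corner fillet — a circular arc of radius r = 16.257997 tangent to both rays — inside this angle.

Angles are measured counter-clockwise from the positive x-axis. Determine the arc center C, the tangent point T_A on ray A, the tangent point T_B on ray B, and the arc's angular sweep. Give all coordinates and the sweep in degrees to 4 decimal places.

bisector direction at 233.1462° = (-0.599776,-0.800168)
center distance |VC| = r/sin(θ/2) = 16.257997/sin(51.7101°) = 20.713857
C = V + |VC|·bis = (10.3054,9.3140)
T_A = V + ((C−V)·d_A)·d_A = V + 12.8352·d_A = (9.8979,25.5669)
T_B = V + ((C−V)·d_B)·d_B = V + 12.8352·d_B = (26.0199,13.4825)
sweep = 180° − θ = 76.5799°

center=(10.3054,9.3140) T_A=(9.8979,25.5669) T_B=(26.0199,13.4825) sweep=76.5799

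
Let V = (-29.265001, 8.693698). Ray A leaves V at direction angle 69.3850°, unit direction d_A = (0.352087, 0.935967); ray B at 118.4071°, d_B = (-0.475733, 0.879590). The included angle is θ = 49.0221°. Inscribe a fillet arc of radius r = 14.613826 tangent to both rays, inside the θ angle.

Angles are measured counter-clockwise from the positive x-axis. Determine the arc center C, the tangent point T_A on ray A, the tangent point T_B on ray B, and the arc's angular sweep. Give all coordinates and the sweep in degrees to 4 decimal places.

bisector direction at 93.8961° = (-0.067947,0.997689)
center distance |VC| = r/sin(θ/2) = 14.613826/sin(24.5111°) = 35.225181
C = V + |VC|·bis = (-31.6584,43.8375)
T_A = V + ((C−V)·d_A)·d_A = V + 32.0507·d_A = (-17.9804,38.6921)
T_B = V + ((C−V)·d_B)·d_B = V + 32.0507·d_B = (-44.5126,36.8852)
sweep = 180° − θ = 130.9779°

center=(-31.6584,43.8375) T_A=(-17.9804,38.6921) T_B=(-44.5126,36.8852) sweep=130.9779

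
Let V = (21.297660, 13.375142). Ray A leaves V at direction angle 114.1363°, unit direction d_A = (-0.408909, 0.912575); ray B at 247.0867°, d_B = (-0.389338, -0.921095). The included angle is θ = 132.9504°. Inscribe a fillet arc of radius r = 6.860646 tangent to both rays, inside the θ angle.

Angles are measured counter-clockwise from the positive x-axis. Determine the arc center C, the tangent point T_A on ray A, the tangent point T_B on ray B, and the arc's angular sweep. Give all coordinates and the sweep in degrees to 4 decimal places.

bisector direction at 180.6115° = (-0.999943,-0.010672)
center distance |VC| = r/sin(θ/2) = 6.860646/sin(66.4752°) = 7.482539
C = V + |VC|·bis = (13.8155,13.2953)
T_A = V + ((C−V)·d_A)·d_A = V + 2.9866·d_A = (20.0764,16.1007)
T_B = V + ((C−V)·d_B)·d_B = V + 2.9866·d_B = (20.1349,10.6242)
sweep = 180° − θ = 47.0496°

center=(13.8155,13.2953) T_A=(20.0764,16.1007) T_B=(20.1349,10.6242) sweep=47.0496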